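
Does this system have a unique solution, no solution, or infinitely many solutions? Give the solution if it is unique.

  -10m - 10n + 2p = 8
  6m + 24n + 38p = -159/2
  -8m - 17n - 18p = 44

no solution

Row-reduce:
R1 ← R1 / (-10).
R2 ← R2 − 6·R1.
R3 ← R3 + 8·R1.
R2 ← R2 / (18).
R1 ← R1 − 1·R2.
R3 ← R3 + 9·R2.
Row 3 reduces to 0 = 1/4, a contradiction. The system is inconsistent.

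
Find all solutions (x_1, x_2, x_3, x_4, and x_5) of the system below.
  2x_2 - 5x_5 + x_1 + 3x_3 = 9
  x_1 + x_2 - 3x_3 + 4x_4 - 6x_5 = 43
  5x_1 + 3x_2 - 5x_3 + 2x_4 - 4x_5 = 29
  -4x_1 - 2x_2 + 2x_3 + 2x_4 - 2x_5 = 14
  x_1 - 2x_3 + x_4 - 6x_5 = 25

infinitely many solutions

Row-reduce:
R2 ← R2 − 1·R1.
R3 ← R3 − 5·R1.
R4 ← R4 + 4·R1.
R5 ← R5 − 1·R1.
R2 ← R2 / (-1).
R1 ← R1 − 2·R2.
R3 ← R3 + 7·R2.
R4 ← R4 − 6·R2.
R5 ← R5 + 2·R2.
R3 ← R3 / (22).
R1 ← R1 + 9·R3.
R2 ← R2 − 6·R3.
R4 ← R4 + 22·R3.
R5 ← R5 − 7·R3.
Swap R4 and R5.
R4 ← R4 / (14/11).
R1 ← R1 + 29/11·R4.
R2 ← R2 − 34/11·R4.
R3 ← R3 + 13/11·R4.
Rank is 4 with 5 unknowns, leaving x_5 free.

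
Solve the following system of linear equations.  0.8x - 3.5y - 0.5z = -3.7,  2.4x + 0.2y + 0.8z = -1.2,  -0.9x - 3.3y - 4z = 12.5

Row-reduce the augmented matrix:
R1 ← R1 / (4/5).
R2 ← R2 − 12/5·R1.
R3 ← R3 + 9/10·R1.
R2 ← R2 / (107/10).
R1 ← R1 + 35/8·R2.
R3 ← R3 + 579/80·R2.
R3 ← R3 / (-12869/4280).
R1 ← R1 − 135/428·R3.
R2 ← R2 − 23/107·R3.
Reading off the reduced rows gives x = 1, y = 2, z = -5.

x = 1, y = 2, z = -5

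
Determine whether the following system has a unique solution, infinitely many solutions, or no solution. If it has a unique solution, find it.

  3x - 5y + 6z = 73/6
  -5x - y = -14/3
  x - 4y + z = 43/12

x = 1, y = -1/3, z = 5/4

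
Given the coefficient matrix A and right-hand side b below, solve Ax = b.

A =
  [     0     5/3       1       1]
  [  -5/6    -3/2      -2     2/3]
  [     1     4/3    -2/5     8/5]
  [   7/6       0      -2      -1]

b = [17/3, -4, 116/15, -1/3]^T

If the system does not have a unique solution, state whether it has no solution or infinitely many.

Row-reduce the augmented matrix:
Swap R1 and R2.
R1 ← R1 / (-5/6).
R3 ← R3 − 1·R1.
R4 ← R4 − 7/6·R1.
R2 ← R2 / (5/3).
R1 ← R1 − 9/5·R2.
R3 ← R3 + 7/15·R2.
R4 ← R4 + 21/10·R2.
R3 ← R3 / (-63/25).
R1 ← R1 − 33/25·R3.
R2 ← R2 − 3/5·R3.
R4 ← R4 + 177/50·R3.
R4 ← R4 / (-18/7).
R1 ← R1 + 10/21·R4.
R2 ← R2 − 26/21·R4.
R3 ← R3 + 67/63·R4.
Reading off the reduced rows gives x_1 = 2, x_2 = 2, x_3 = 1/3, x_4 = 2.

x_1 = 2, x_2 = 2, x_3 = 1/3, x_4 = 2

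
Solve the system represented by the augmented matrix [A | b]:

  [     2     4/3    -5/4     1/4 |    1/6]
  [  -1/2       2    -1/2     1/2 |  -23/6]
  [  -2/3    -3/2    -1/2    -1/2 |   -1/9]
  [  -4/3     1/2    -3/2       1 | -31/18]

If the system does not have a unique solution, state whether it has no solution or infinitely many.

Row-reduce the augmented matrix:
R1 ← R1 / (2).
R2 ← R2 + 1/2·R1.
R3 ← R3 + 2/3·R1.
R4 ← R4 + 4/3·R1.
R2 ← R2 / (7/3).
R1 ← R1 − 2/3·R2.
R3 ← R3 + 19/18·R2.
R4 ← R4 − 25/18·R2.
R3 ← R3 / (-863/672).
R1 ← R1 + 11/28·R3.
R2 ← R2 + 39/112·R3.
R4 ← R4 + 1243/672·R3.
R4 ← R4 / (1839/1726).
R1 ← R1 − 12/863·R4.
R2 ← R2 − 246/863·R4.
R3 ← R3 − 109/863·R4.
Reading off the reduced rows gives x_1 = 5/3, x_2 = -2, x_3 = 1, x_4 = 3.

x_1 = 5/3, x_2 = -2, x_3 = 1, x_4 = 3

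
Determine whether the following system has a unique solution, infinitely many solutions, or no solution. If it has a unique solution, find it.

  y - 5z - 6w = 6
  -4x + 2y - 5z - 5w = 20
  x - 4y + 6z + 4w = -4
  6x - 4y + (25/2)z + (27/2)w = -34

Row-reduce:
Swap R1 and R2.
R1 ← R1 / (-4).
R3 ← R3 − 1·R1.
R4 ← R4 − 6·R1.
R1 ← R1 + 1/2·R2.
R3 ← R3 + 7/2·R2.
R4 ← R4 + 1·R2.
R3 ← R3 / (-51/4).
R1 ← R1 + 5/4·R3.
R2 ← R2 + 5·R3.
Row 4 reduces to 0 = 2, a contradiction. The system is inconsistent.

no solution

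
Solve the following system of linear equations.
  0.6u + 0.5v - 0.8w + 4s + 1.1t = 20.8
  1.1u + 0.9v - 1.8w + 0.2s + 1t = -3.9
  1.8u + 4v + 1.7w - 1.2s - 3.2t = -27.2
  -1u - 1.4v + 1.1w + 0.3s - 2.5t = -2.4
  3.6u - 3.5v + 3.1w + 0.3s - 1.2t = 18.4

u = 0, v = -3, w = 4, s = 5, t = 5

Row-reduce the augmented matrix:
R1 ← R1 / (3/5).
R2 ← R2 − 11/10·R1.
R3 ← R3 − 9/5·R1.
R4 ← R4 + 1·R1.
R5 ← R5 − 18/5·R1.
R2 ← R2 / (-1/60).
R1 ← R1 − 5/6·R2.
R3 ← R3 − 5/2·R2.
R4 ← R4 + 17/30·R2.
R5 ← R5 + 13/2·R2.
R3 ← R3 / (-459/10).
R1 ← R1 + 18·R3.
R2 ← R2 − 20·R3.
R4 ← R4 − 111/10·R3.
R5 ← R5 − 1379/10·R3.
R4 ← R4 / (-19049/1530).
R1 ← R1 − 3814/51·R4.
R2 ← R2 + 20188/459·R4.
R3 ← R3 − 10832/459·R4.
R5 ← R5 + 2276731/4590·R4.
R5 ← R5 / (1758562/19049).
R1 ← R1 + 266363/19049·R5.
R2 ← R2 − 148505/19049·R5.
R3 ← R3 + 98334/19049·R5.
R4 ← R4 − 6963/19049·R5.
Reading off the reduced rows gives u = 0, v = -3, w = 4, s = 5, t = 5.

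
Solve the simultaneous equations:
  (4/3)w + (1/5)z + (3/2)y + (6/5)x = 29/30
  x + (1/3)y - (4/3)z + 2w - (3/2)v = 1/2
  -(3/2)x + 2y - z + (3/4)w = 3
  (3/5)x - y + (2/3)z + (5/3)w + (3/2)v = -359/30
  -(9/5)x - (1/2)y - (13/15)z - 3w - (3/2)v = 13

Row-reduce:
R1 ← R1 / (6/5).
R2 ← R2 − 1·R1.
R3 ← R3 + 3/2·R1.
R4 ← R4 − 3/5·R1.
R5 ← R5 + 9/5·R1.
R2 ← R2 / (-11/12).
R1 ← R1 − 5/4·R2.
R3 ← R3 − 31/8·R2.
R4 ← R4 + 7/4·R2.
R5 ← R5 − 7/4·R2.
R3 ← R3 / (-78/11).
R1 ← R1 + 62/33·R3.
R2 ← R2 − 18/11·R3.
R4 ← R4 − 566/165·R3.
R5 ← R5 + 566/165·R3.
R4 ← R4 / (3215/1404).
R1 ← R1 − 965/1404·R4.
R2 ← R2 − 71/156·R4.
R3 ← R3 + 815/936·R4.
R5 ← R5 + 3215/1404·R4.
Row 5 reduces to 0 = 2, a contradiction. The system is inconsistent.

no solution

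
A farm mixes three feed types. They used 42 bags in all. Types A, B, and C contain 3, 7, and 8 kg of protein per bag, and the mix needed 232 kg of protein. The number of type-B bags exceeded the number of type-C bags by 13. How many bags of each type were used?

type-A bags: 17, type-B bags: 19, type-C bags: 6

Let a = type-A bags, b = type-B bags, c = type-C bags.
  a + b + c = 42
  3a + 7b + 8c = 232
  b - c = 13
Row-reduce the augmented matrix:
R2 ← R2 − 3·R1.
R2 ← R2 / (4).
R1 ← R1 − 1·R2.
R3 ← R3 − 1·R2.
R3 ← R3 / (-9/4).
R1 ← R1 + 1/4·R3.
R2 ← R2 − 5/4·R3.
Reading off the reduced rows gives a = 17, b = 19, c = 6.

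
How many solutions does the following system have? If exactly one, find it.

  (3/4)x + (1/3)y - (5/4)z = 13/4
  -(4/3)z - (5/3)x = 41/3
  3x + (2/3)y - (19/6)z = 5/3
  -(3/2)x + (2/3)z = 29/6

x = -5, y = 6, z = -4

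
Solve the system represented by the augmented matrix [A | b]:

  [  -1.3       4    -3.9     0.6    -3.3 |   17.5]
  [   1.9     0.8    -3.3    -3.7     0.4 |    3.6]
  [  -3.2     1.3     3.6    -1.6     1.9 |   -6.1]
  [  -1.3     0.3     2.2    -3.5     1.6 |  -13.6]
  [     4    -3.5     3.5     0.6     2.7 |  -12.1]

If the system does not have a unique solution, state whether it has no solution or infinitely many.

Row-reduce the augmented matrix:
R1 ← R1 / (-13/10).
R2 ← R2 − 19/10·R1.
R3 ← R3 + 16/5·R1.
R4 ← R4 + 13/10·R1.
R5 ← R5 − 4·R1.
R2 ← R2 / (432/65).
R1 ← R1 + 40/13·R2.
R3 ← R3 + 1111/130·R2.
R4 ← R4 + 37/10·R2.
R5 ← R5 − 229/26·R2.
R3 ← R3 / (781/480).
R1 ← R1 + 7/6·R3.
R2 ← R2 + 65/48·R3.
R4 ← R4 − 523/480·R3.
R5 ← R5 − 329/96·R3.
R4 ← R4 / (-165917/140580).
R1 ← R1 + 30823/4686·R4.
R2 ← R2 + 14074/2343·R4.
R3 ← R3 + 57949/14058·R4.
R5 ← R5 − 2855783/140580·R4.
R5 ← R5 / (-31092203/1659170).
R1 ← R1 − 1027830/165917·R5.
R2 ← R2 − 881511/165917·R5.
R3 ← R3 − 711967/165917·R5.
R4 ← R4 − 65467/165917·R5.
Reading off the reduced rows gives x_1 = 0, x_2 = 4, x_3 = -4, x_4 = 4, x_5 = 5.

x_1 = 0, x_2 = 4, x_3 = -4, x_4 = 4, x_5 = 5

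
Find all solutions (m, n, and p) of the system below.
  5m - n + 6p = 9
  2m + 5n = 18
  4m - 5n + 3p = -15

m = -1, n = 4, p = 3

Row-reduce the augmented matrix:
R1 ← R1 / (5).
R2 ← R2 − 2·R1.
R3 ← R3 − 4·R1.
R2 ← R2 / (27/5).
R1 ← R1 + 1/5·R2.
R3 ← R3 + 21/5·R2.
R3 ← R3 / (-11/3).
R1 ← R1 − 10/9·R3.
R2 ← R2 + 4/9·R3.
Reading off the reduced rows gives m = -1, n = 4, p = 3.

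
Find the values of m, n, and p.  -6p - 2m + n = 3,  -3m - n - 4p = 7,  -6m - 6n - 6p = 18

Row-reduce the augmented matrix:
R1 ← R1 / (-2).
R2 ← R2 + 3·R1.
R3 ← R3 + 6·R1.
R2 ← R2 / (-5/2).
R1 ← R1 + 1/2·R2.
R3 ← R3 + 9·R2.
R3 ← R3 / (-6).
R1 ← R1 − 2·R3.
R2 ← R2 + 2·R3.
Reading off the reduced rows gives m = -2, n = -1, p = 0.

m = -2, n = -1, p = 0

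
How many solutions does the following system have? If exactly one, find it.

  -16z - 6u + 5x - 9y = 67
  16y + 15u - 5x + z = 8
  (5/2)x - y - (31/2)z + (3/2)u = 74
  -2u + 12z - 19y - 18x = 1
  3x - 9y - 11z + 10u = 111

Row-reduce:
R1 ← R1 / (5).
R2 ← R2 + 5·R1.
R3 ← R3 − 5/2·R1.
R4 ← R4 + 18·R1.
R5 ← R5 − 3·R1.
R2 ← R2 / (7).
R1 ← R1 + 9/5·R2.
R3 ← R3 − 7/2·R2.
R4 ← R4 + 257/5·R2.
R5 ← R5 + 18/5·R2.
Swap R3 and R4.
R3 ← R3 / (-5451/35).
R1 ← R1 + 247/35·R3.
R2 ← R2 + 15/7·R3.
R5 ← R5 + 319/35·R3.
Swap R4 and R5.
R4 ← R4 / (85811/5451).
R1 ← R1 + 4420/5451·R4.
R2 ← R2 − 1274/1817·R4.
R3 ← R3 + 1487/5451·R4.
Row 5 reduces to 0 = 3, a contradiction. The system is inconsistent.

no solution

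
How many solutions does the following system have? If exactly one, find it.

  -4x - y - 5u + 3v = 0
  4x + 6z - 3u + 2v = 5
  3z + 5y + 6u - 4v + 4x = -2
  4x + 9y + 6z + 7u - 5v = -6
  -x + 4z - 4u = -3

no solution

Row-reduce:
R1 ← R1 / (-4).
R2 ← R2 − 4·R1.
R3 ← R3 − 4·R1.
R4 ← R4 − 4·R1.
R5 ← R5 + 1·R1.
R2 ← R2 / (-1).
R1 ← R1 − 1/4·R2.
R3 ← R3 − 4·R2.
R4 ← R4 − 8·R2.
R5 ← R5 − 1/4·R2.
R3 ← R3 / (27).
R1 ← R1 − 3/2·R3.
R2 ← R2 + 6·R3.
R4 ← R4 − 54·R3.
R5 ← R5 − 11/2·R3.
Swap R4 and R5.
R4 ← R4 / (169/108).
R1 ← R1 − 35/36·R4.
R2 ← R2 − 10/9·R4.
R3 ← R3 + 31/27·R4.
Row 5 reduces to 0 = -2, a contradiction. The system is inconsistent.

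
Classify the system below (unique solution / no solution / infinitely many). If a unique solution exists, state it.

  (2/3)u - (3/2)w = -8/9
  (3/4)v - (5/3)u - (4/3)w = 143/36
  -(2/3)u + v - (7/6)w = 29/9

Row-reduce the augmented matrix:
R1 ← R1 / (2/3).
R2 ← R2 + 5/3·R1.
R3 ← R3 + 2/3·R1.
R2 ← R2 / (3/4).
R3 ← R3 − 1·R2.
R3 ← R3 / (37/9).
R1 ← R1 + 9/4·R3.
R2 ← R2 + 61/9·R3.
Reading off the reduced rows gives u = -4/3, v = 7/3, w = 0.

u = -4/3, v = 7/3, w = 0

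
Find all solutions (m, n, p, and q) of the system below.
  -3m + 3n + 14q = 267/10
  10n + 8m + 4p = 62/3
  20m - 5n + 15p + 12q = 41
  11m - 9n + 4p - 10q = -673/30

m = -1/2, n = 7/5, p = 8/3, q = 3/2

Row-reduce the augmented matrix:
R1 ← R1 / (-3).
R2 ← R2 − 8·R1.
R3 ← R3 − 20·R1.
R4 ← R4 − 11·R1.
R2 ← R2 / (18).
R1 ← R1 + 1·R2.
R3 ← R3 − 15·R2.
R4 ← R4 − 2·R2.
R3 ← R3 / (35/3).
R1 ← R1 − 2/9·R3.
R2 ← R2 − 2/9·R3.
R4 ← R4 − 32/9·R3.
R4 ← R4 / (4588/315).
R1 ← R1 + 1262/315·R4.
R2 ← R2 − 208/315·R4.
R3 ← R3 − 668/105·R4.
Reading off the reduced rows gives m = -1/2, n = 7/5, p = 8/3, q = 3/2.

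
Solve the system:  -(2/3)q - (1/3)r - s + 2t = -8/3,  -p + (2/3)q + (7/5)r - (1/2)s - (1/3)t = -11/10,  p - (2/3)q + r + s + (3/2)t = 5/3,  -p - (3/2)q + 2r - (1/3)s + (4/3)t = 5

infinitely many solutions

Row-reduce:
Swap R1 and R2.
R1 ← R1 / (-1).
R3 ← R3 − 1·R1.
R4 ← R4 + 1·R1.
R2 ← R2 / (-2/3).
R1 ← R1 + 2/3·R2.
R4 ← R4 + 13/6·R2.
R3 ← R3 / (12/5).
R1 ← R1 + 16/15·R3.
R2 ← R2 − 1/2·R3.
R4 ← R4 − 101/60·R3.
R4 ← R4 / (883/288).
R1 ← R1 − 31/18·R4.
R2 ← R2 − 67/48·R4.
R3 ← R3 − 5/24·R4.
Rank is 4 with 5 unknowns, leaving t free.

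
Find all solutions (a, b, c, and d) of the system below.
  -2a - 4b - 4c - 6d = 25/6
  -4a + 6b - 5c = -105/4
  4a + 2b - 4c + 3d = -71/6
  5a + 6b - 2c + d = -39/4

a = 5/4, b = -5/3, c = 9/4, d = -3/2

Row-reduce the augmented matrix:
R1 ← R1 / (-2).
R2 ← R2 + 4·R1.
R3 ← R3 − 4·R1.
R4 ← R4 − 5·R1.
R2 ← R2 / (14).
R1 ← R1 − 2·R2.
R3 ← R3 + 6·R2.
R4 ← R4 + 4·R2.
R3 ← R3 / (-75/7).
R1 ← R1 − 11/7·R3.
R2 ← R2 − 3/14·R3.
R4 ← R4 + 78/7·R3.
R4 ← R4 / (-164/25).
R1 ← R1 − 18/25·R4.
R2 ← R2 − 39/50·R4.
R3 ← R3 − 9/25·R4.
Reading off the reduced rows gives a = 5/4, b = -5/3, c = 9/4, d = -3/2.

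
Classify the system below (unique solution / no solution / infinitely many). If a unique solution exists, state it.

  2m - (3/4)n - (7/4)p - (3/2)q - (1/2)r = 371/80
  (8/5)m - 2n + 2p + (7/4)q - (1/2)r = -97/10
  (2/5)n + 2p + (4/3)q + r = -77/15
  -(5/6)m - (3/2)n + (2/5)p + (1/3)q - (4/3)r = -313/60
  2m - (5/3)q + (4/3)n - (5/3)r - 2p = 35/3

m = 3/4, n = 11/4, p = -3, q = 1/5, r = -1/2

Row-reduce the augmented matrix:
R1 ← R1 / (2).
R2 ← R2 − 8/5·R1.
R4 ← R4 + 5/6·R1.
R5 ← R5 − 2·R1.
R2 ← R2 / (-7/5).
R1 ← R1 + 3/8·R2.
R3 ← R3 − 2/5·R2.
R4 ← R4 + 29/16·R2.
R5 ← R5 − 25/12·R2.
R3 ← R3 / (104/35).
R1 ← R1 + 25/14·R3.
R2 ← R2 + 17/7·R3.
R4 ← R4 + 1987/420·R3.
R5 ← R5 − 101/21·R3.
R4 ← R4 / (-6047/9360).
R1 ← R1 + 145/624·R4.
R2 ← R2 + 205/624·R4.
R3 ← R3 − 457/624·R4.
R5 ← R5 − 82/117·R4.
R5 ← R5 / (-132645/48376).
R1 ← R1 − 60415/193504·R5.
R2 ← R2 − 154225/193504·R5.
R3 ← R3 − 92755/193504·R5.
R4 ← R4 + 2517/12094·R5.
Reading off the reduced rows gives m = 3/4, n = 11/4, p = -3, q = 1/5, r = -1/2.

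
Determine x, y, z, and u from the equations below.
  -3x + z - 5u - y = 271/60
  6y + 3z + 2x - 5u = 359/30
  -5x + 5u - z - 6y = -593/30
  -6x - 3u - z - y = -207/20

Row-reduce the augmented matrix:
R1 ← R1 / (-3).
R2 ← R2 − 2·R1.
R3 ← R3 + 5·R1.
R4 ← R4 + 6·R1.
R2 ← R2 / (16/3).
R1 ← R1 − 1/3·R2.
R3 ← R3 + 13/3·R2.
R4 ← R4 − 1·R2.
R3 ← R3 / (5/16).
R1 ← R1 + 9/16·R3.
R2 ← R2 − 11/16·R3.
R4 ← R4 + 59/16·R3.
R4 ← R4 / (86).
R1 ← R1 − 14·R4.
R2 ← R2 + 16·R4.
R3 ← R3 − 21·R4.
Reading off the reduced rows gives x = 3, y = -5/4, z = 3/5, u = -7/3.

x = 3, y = -5/4, z = 3/5, u = -7/3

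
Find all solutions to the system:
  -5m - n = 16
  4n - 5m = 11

m = -3, n = -1

Row-reduce the augmented matrix:
R1 ← R1 / (-5).
R2 ← R2 + 5·R1.
R2 ← R2 / (5).
R1 ← R1 − 1/5·R2.
Reading off the reduced rows gives m = -3, n = -1.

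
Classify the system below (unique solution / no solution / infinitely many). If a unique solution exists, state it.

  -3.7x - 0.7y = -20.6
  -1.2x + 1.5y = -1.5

Row-reduce the augmented matrix:
R1 ← R1 / (-37/10).
R2 ← R2 + 6/5·R1.
R2 ← R2 / (639/370).
R1 ← R1 − 7/37·R2.
Reading off the reduced rows gives x = 5, y = 3.

x = 5, y = 3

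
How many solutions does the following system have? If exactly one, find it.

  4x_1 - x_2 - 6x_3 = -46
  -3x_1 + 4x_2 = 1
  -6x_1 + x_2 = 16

Row-reduce the augmented matrix:
R1 ← R1 / (4).
R2 ← R2 + 3·R1.
R3 ← R3 + 6·R1.
R2 ← R2 / (13/4).
R1 ← R1 + 1/4·R2.
R3 ← R3 + 1/2·R2.
R3 ← R3 / (-126/13).
R1 ← R1 + 24/13·R3.
R2 ← R2 + 18/13·R3.
Reading off the reduced rows gives x_1 = -3, x_2 = -2, x_3 = 6.

x_1 = -3, x_2 = -2, x_3 = 6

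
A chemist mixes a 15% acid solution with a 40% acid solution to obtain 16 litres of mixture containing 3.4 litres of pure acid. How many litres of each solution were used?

litres of solution A: 12, litres of solution B: 4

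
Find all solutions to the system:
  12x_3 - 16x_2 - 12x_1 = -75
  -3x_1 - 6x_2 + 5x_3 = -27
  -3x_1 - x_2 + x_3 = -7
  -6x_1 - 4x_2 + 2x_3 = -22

no solution

Row-reduce:
R1 ← R1 / (-12).
R2 ← R2 + 3·R1.
R3 ← R3 + 3·R1.
R4 ← R4 + 6·R1.
R2 ← R2 / (-2).
R1 ← R1 − 4/3·R2.
R3 ← R3 − 3·R2.
R4 ← R4 − 4·R2.
R1 ← R1 − 1/3·R3.
R2 ← R2 + 1·R3.
Row 4 reduces to 0 = -1, a contradiction. The system is inconsistent.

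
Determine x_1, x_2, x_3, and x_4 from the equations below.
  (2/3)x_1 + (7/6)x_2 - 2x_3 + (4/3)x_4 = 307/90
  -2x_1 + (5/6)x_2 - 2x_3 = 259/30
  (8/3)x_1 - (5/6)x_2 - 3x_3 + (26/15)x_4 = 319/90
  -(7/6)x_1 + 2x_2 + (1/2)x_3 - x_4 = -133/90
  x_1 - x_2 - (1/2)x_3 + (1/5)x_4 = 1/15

Row-reduce the augmented matrix:
R1 ← R1 / (2/3).
R2 ← R2 + 2·R1.
R3 ← R3 − 8/3·R1.
R4 ← R4 + 7/6·R1.
R5 ← R5 − 1·R1.
R2 ← R2 / (13/3).
R1 ← R1 − 7/4·R2.
R3 ← R3 + 11/2·R2.
R4 ← R4 − 97/24·R2.
R5 ← R5 + 11/4·R2.
R3 ← R3 / (-67/13).
R1 ← R1 − 3/13·R3.
R2 ← R2 + 24/13·R3.
R4 ← R4 − 58/13·R3.
R5 ← R5 + 67/26·R3.
R4 ← R4 / (-2249/2010).
R1 ← R1 − 151/335·R4.
R2 ← R2 − 132/335·R4.
R3 ← R3 + 96/335·R4.
R5 reduces to 0 = 0, so the extra equation is consistent.
Reading off the reduced rows gives x_1 = -7/3, x_2 = -1, x_3 = -12/5, x_4 = 1.

x_1 = -7/3, x_2 = -1, x_3 = -12/5, x_4 = 1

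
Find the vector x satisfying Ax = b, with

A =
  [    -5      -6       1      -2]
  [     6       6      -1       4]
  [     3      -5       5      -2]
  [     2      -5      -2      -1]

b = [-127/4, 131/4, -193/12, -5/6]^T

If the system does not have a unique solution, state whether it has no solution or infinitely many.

Row-reduce the augmented matrix:
R1 ← R1 / (-5).
R2 ← R2 − 6·R1.
R3 ← R3 − 3·R1.
R4 ← R4 − 2·R1.
R2 ← R2 / (-6/5).
R1 ← R1 − 6/5·R2.
R3 ← R3 + 43/5·R2.
R4 ← R4 + 37/5·R2.
R3 ← R3 / (25/6).
R2 ← R2 + 1/6·R3.
R4 ← R4 + 17/6·R3.
R4 ← R4 / (-541/25).
R1 ← R1 − 2·R4.
R2 ← R2 + 48/25·R4.
R3 ← R3 + 88/25·R4.
Reading off the reduced rows gives x_1 = 3, x_2 = 8/3, x_3 = -11/4, x_4 = -1.

x_1 = 3, x_2 = 8/3, x_3 = -11/4, x_4 = -1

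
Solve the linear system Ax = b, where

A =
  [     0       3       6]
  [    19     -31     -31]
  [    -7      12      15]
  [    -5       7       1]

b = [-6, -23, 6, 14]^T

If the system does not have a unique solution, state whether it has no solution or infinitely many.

no solution

Row-reduce:
Swap R1 and R2.
R1 ← R1 / (19).
R3 ← R3 + 7·R1.
R4 ← R4 + 5·R1.
R2 ← R2 / (3).
R1 ← R1 + 31/19·R2.
R3 ← R3 − 11/19·R2.
R4 ← R4 + 22/19·R2.
R3 ← R3 / (46/19).
R1 ← R1 − 31/19·R3.
R2 ← R2 − 2·R3.
R4 ← R4 + 92/19·R3.
Row 4 reduces to 0 = 3, a contradiction. The system is inconsistent.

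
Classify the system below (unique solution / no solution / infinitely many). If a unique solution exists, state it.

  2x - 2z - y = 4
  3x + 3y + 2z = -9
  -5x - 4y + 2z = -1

x = -1, y = 0, z = -3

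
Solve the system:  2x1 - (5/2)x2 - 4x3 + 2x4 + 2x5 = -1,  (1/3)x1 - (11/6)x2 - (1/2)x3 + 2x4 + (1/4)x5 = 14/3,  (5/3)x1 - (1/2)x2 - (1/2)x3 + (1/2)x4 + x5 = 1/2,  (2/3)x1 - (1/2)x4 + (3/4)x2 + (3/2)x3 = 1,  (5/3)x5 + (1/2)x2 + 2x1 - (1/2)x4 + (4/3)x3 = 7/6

infinitely many solutions

Row-reduce:
R1 ← R1 / (2).
R2 ← R2 − 1/3·R1.
R3 ← R3 − 5/3·R1.
R4 ← R4 − 2/3·R1.
R5 ← R5 − 2·R1.
R2 ← R2 / (-17/12).
R1 ← R1 + 5/4·R2.
R3 ← R3 − 19/12·R2.
R4 ← R4 − 19/12·R2.
R5 ← R5 − 3·R2.
R3 ← R3 / (154/51).
R1 ← R1 + 73/34·R3.
R2 ← R2 + 2/17·R3.
R4 ← R4 − 154/51·R3.
R5 ← R5 − 290/51·R3.
Swap R4 and R5.
R4 ← R4 / (-65/231).
R1 ← R1 − 15/616·R4.
R2 ← R2 + 177/154·R4.
R3 ← R3 − 71/308·R4.
Rank is 4 with 5 unknowns, leaving x5 free.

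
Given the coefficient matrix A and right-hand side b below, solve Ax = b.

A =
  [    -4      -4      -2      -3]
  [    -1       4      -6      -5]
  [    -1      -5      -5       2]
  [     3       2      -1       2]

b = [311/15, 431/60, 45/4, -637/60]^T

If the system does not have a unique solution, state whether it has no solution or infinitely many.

Row-reduce the augmented matrix:
R1 ← R1 / (-4).
R2 ← R2 + 1·R1.
R3 ← R3 + 1·R1.
R4 ← R4 − 3·R1.
R2 ← R2 / (5).
R1 ← R1 − 1·R2.
R3 ← R3 + 4·R2.
R4 ← R4 + 1·R2.
R3 ← R3 / (-89/10).
R1 ← R1 − 8/5·R3.
R2 ← R2 + 11/10·R3.
R4 ← R4 + 18/5·R3.
R4 ← R4 / (-149/178).
R1 ← R1 − 132/89·R4.
R2 ← R2 + 137/178·R4.
R3 ← R3 − 13/178·R4.
Reading off the reduced rows gives x_1 = -1/4, x_2 = -13/5, x_3 = -2/3, x_4 = -8/3.

x_1 = -1/4, x_2 = -13/5, x_3 = -2/3, x_4 = -8/3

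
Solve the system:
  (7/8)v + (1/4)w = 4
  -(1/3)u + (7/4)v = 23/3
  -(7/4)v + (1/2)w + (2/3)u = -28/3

no solution

Row-reduce:
Swap R1 and R2.
R1 ← R1 / (-1/3).
R3 ← R3 − 2/3·R1.
R2 ← R2 / (7/8).
R1 ← R1 + 21/4·R2.
R3 ← R3 − 7/4·R2.
Row 3 reduces to 0 = -2, a contradiction. The system is inconsistent.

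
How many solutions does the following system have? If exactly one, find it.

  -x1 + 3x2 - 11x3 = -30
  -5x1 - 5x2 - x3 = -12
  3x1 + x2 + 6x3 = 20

no solution

Row-reduce:
R1 ← R1 / (-1).
R2 ← R2 + 5·R1.
R3 ← R3 − 3·R1.
R2 ← R2 / (-20).
R1 ← R1 + 3·R2.
R3 ← R3 − 10·R2.
Row 3 reduces to 0 = -1, a contradiction. The system is inconsistent.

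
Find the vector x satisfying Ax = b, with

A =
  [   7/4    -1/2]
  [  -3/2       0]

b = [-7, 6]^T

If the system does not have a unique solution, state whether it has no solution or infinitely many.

Row-reduce the augmented matrix:
R1 ← R1 / (7/4).
R2 ← R2 + 3/2·R1.
R2 ← R2 / (-3/7).
R1 ← R1 + 2/7·R2.
Reading off the reduced rows gives x_1 = -4, x_2 = 0.

x_1 = -4, x_2 = 0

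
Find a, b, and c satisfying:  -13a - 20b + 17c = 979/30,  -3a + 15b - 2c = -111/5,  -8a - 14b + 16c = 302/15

Row-reduce the augmented matrix:
R1 ← R1 / (-13).
R2 ← R2 + 3·R1.
R3 ← R3 + 8·R1.
R2 ← R2 / (255/13).
R1 ← R1 − 20/13·R2.
R3 ← R3 + 22/13·R2.
R3 ← R3 / (1282/255).
R1 ← R1 + 43/51·R3.
R2 ← R2 + 77/255·R3.
Reading off the reduced rows gives a = -3/5, b = -5/3, c = -1/2.

a = -3/5, b = -5/3, c = -1/2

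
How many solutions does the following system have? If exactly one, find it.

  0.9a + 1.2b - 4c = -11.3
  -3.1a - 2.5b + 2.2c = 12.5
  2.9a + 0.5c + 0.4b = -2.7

a = -1, b = -2, c = 2

Row-reduce the augmented matrix:
R1 ← R1 / (9/10).
R2 ← R2 + 31/10·R1.
R3 ← R3 − 29/10·R1.
R2 ← R2 / (49/30).
R1 ← R1 − 4/3·R2.
R3 ← R3 + 52/15·R2.
R3 ← R3 / (-16441/1470).
R1 ← R1 − 736/147·R3.
R2 ← R2 + 1042/147·R3.
Reading off the reduced rows gives a = -1, b = -2, c = 2.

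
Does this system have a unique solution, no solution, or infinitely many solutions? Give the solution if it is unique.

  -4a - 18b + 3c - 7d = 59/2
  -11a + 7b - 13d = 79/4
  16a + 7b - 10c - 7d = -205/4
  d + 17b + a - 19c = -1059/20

a = -9/5, b = -3/4, c = 2, d = -2/5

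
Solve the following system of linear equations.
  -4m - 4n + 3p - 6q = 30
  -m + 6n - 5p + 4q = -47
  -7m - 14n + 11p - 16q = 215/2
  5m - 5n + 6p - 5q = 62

Row-reduce:
R1 ← R1 / (-4).
R2 ← R2 + 1·R1.
R3 ← R3 + 7·R1.
R4 ← R4 − 5·R1.
R2 ← R2 / (7).
R1 ← R1 − 1·R2.
R3 ← R3 + 7·R2.
R4 ← R4 + 10·R2.
Swap R3 and R4.
R3 ← R3 / (43/28).
R1 ← R1 − 1/14·R3.
R2 ← R2 + 23/28·R3.
Row 4 reduces to 0 = 1/2, a contradiction. The system is inconsistent.

no solution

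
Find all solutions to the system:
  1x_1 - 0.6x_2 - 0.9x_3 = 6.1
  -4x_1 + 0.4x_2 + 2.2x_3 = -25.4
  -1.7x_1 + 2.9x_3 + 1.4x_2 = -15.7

x_1 = 4, x_2 = 4, x_3 = -5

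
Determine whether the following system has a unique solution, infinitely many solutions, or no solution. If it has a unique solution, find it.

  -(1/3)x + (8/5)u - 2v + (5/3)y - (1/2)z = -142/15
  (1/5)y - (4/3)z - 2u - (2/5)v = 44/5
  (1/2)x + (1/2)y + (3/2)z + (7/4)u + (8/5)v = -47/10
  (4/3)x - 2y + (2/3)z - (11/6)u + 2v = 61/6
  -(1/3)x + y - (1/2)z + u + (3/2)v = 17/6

Row-reduce the augmented matrix:
R1 ← R1 / (-1/3).
R3 ← R3 − 1/2·R1.
R4 ← R4 − 4/3·R1.
R5 ← R5 + 1/3·R1.
R2 ← R2 / (1/5).
R1 ← R1 + 5·R2.
R3 ← R3 − 3·R2.
R4 ← R4 − 14/3·R2.
R5 ← R5 + 2/3·R2.
R3 ← R3 / (83/4).
R1 ← R1 + 191/6·R3.
R2 ← R2 + 20/3·R3.
R4 ← R4 − 268/9·R3.
R5 ← R5 + 40/9·R3.
R4 ← R4 / (3325/1494).
R1 ← R1 + 5999/2490·R4.
R2 ← R2 − 242/249·R4.
R3 ← R3 − 683/415·R4.
R5 ← R5 − 179/3735·R4.
R5 ← R5 / (1607129/498750).
R1 ← R1 + 5708/11875·R5.
R2 ← R2 − 15046/16625·R5.
R3 ← R3 − 219312/83125·R5.
R4 ← R4 + 24412/16625·R5.
Reading off the reduced rows gives x = 1/2, y = 0, z = -3, u = -3, v = 3.

x = 1/2, y = 0, z = -3, u = -3, v = 3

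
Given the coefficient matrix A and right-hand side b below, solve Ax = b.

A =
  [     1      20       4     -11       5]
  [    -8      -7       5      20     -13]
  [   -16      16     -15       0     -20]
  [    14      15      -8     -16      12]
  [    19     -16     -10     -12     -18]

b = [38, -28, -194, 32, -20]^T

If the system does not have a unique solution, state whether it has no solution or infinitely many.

x_1 = 4, x_2 = 0, x_3 = 6, x_4 = 0, x_5 = 2

Row-reduce the augmented matrix:
R2 ← R2 + 8·R1.
R3 ← R3 + 16·R1.
R4 ← R4 − 14·R1.
R5 ← R5 − 19·R1.
R2 ← R2 / (153).
R1 ← R1 − 20·R2.
R3 ← R3 − 336·R2.
R4 ← R4 + 265·R2.
R5 ← R5 + 396·R2.
R3 ← R3 / (-1645/51).
R1 ← R1 + 128/153·R3.
R2 ← R2 − 37/153·R3.
R4 ← R4 − 13/153·R3.
R5 ← R5 − 166/17·R3.
R4 ← R4 / (6630/329).
R1 ← R1 + 467/329·R4.
R2 ← R2 + 212/329·R4.
R3 ← R3 − 272/329·R4.
R5 ← R5 − 4253/329·R4.
R5 ← R5 / (-69611/1950).
R1 ← R1 − 1289/1950·R5.
R2 ← R2 + 173/975·R5.
R3 ← R3 − 428/975·R5.
R4 ← R4 + 1087/1950·R5.
Reading off the reduced rows gives x_1 = 4, x_2 = 0, x_3 = 6, x_4 = 0, x_5 = 2.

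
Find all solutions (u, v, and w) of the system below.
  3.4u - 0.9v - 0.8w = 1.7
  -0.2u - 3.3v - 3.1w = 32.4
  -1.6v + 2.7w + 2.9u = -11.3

Row-reduce the augmented matrix:
R1 ← R1 / (17/5).
R2 ← R2 + 1/5·R1.
R3 ← R3 − 29/10·R1.
R2 ← R2 / (-57/17).
R1 ← R1 + 9/34·R2.
R3 ← R3 + 283/340·R2.
R3 ← R3 / (9493/2280).
R1 ← R1 − 1/76·R3.
R2 ← R2 − 107/114·R3.
Reading off the reduced rows gives u = -2, v = -5, w = -5.

u = -2, v = -5, w = -5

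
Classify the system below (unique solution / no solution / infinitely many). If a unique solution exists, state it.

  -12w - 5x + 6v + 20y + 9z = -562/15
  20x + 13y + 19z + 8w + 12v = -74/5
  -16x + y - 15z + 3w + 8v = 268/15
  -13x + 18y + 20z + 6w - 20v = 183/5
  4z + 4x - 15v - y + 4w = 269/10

x = -1/5, y = 2/3, z = -6/5, w = 8/3, v = -3/2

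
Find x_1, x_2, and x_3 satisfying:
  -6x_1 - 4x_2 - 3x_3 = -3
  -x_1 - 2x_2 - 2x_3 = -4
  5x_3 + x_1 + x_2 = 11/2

x_1 = -1, x_2 = 3/2, x_3 = 1

Row-reduce the augmented matrix:
R1 ← R1 / (-6).
R2 ← R2 + 1·R1.
R3 ← R3 − 1·R1.
R2 ← R2 / (-4/3).
R1 ← R1 − 2/3·R2.
R3 ← R3 − 1/3·R2.
R3 ← R3 / (33/8).
R1 ← R1 + 1/4·R3.
R2 ← R2 − 9/8·R3.
Reading off the reduced rows gives x_1 = -1, x_2 = 3/2, x_3 = 1.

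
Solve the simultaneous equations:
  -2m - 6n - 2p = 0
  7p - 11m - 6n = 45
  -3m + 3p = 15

infinitely many solutions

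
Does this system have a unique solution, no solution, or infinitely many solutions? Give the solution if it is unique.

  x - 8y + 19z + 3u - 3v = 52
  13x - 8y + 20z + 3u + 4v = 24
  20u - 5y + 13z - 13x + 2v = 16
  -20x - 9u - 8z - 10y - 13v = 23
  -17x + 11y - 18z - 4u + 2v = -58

Row-reduce the augmented matrix:
R2 ← R2 − 13·R1.
R3 ← R3 + 13·R1.
R4 ← R4 + 20·R1.
R5 ← R5 + 17·R1.
R2 ← R2 / (96).
R1 ← R1 + 8·R2.
R3 ← R3 + 109·R2.
R4 ← R4 + 170·R2.
R5 ← R5 + 125·R2.
R3 ← R3 / (217/96).
R1 ← R1 − 1/12·R3.
R2 ← R2 + 227/96·R3.
R4 ← R4 + 1439/48·R3.
R5 ← R5 − 905/96·R3.
R4 ← R4 / (49397/217).
R1 ← R1 + 145/217·R4.
R2 ← R2 − 4033/217·R4.
R3 ← R3 − 1740/217·R4.
R5 ← R5 + 16376/217·R4.
R5 ← R5 / (528949/49397).
R1 ← R1 − 30477/49397·R5.
R2 ← R2 + 12020/49397·R5.
R3 ← R3 + 19945/49397·R5.
R4 ← R4 − 34709/49397·R5.
Reading off the reduced rows gives x = 1, y = 1, z = 2, u = 1, v = -6.

x = 1, y = 1, z = 2, u = 1, v = -6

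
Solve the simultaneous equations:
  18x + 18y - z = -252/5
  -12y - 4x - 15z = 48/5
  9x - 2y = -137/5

x = -3, y = 1/5, z = 0

Row-reduce the augmented matrix:
R1 ← R1 / (18).
R2 ← R2 + 4·R1.
R3 ← R3 − 9·R1.
R2 ← R2 / (-8).
R1 ← R1 − 1·R2.
R3 ← R3 + 11·R2.
R3 ← R3 / (1543/72).
R1 ← R1 + 47/24·R3.
R2 ← R2 − 137/72·R3.
Reading off the reduced rows gives x = -3, y = 1/5, z = 0.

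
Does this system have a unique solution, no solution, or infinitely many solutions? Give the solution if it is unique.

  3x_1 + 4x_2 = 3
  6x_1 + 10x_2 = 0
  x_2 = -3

Row-reduce the augmented matrix:
R1 ← R1 / (3).
R2 ← R2 − 6·R1.
R2 ← R2 / (2).
R1 ← R1 − 4/3·R2.
R3 ← R3 − 1·R2.
R3 reduces to 0 = 0, so the extra equation is consistent.
Reading off the reduced rows gives x_1 = 5, x_2 = -3.

x_1 = 5, x_2 = -3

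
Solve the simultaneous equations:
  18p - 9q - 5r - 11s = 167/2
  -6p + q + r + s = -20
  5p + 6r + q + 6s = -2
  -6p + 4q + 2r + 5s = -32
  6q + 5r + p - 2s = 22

Row-reduce:
R1 ← R1 / (18).
R2 ← R2 + 6·R1.
R3 ← R3 − 5·R1.
R4 ← R4 + 6·R1.
R5 ← R5 − 1·R1.
R2 ← R2 / (-2).
R1 ← R1 + 1/2·R2.
R3 ← R3 − 7/2·R2.
R4 ← R4 − 1·R2.
R5 ← R5 − 13/2·R2.
R3 ← R3 / (56/9).
R1 ← R1 + 1/9·R3.
R2 ← R2 − 1/3·R3.
R5 ← R5 − 28/9·R3.
Swap R4 and R5.
R4 ← R4 / (-49/4).
R1 ← R1 − 15/112·R4.
R2 ← R2 − 123/112·R4.
R3 ← R3 − 79/112·R4.
Row 5 reduces to 0 = -1/4, a contradiction. The system is inconsistent.

no solution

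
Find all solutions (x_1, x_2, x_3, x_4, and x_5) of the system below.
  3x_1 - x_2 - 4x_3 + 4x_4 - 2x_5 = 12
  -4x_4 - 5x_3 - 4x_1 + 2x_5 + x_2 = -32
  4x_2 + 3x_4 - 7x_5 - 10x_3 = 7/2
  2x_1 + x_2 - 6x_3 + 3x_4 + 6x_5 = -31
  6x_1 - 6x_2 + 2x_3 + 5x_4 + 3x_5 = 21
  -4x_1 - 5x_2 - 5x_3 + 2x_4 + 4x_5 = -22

no solution

Row-reduce:
R1 ← R1 / (3).
R2 ← R2 + 4·R1.
R4 ← R4 − 2·R1.
R5 ← R5 − 6·R1.
R6 ← R6 + 4·R1.
R2 ← R2 / (-1/3).
R1 ← R1 + 1/3·R2.
R3 ← R3 − 4·R2.
R4 ← R4 − 5/3·R2.
R5 ← R5 + 4·R2.
R6 ← R6 + 19/3·R2.
R3 ← R3 / (-134).
R1 ← R1 − 9·R3.
R2 ← R2 − 31·R3.
R4 ← R4 + 55·R3.
R5 ← R5 − 134·R3.
R6 ← R6 − 186·R3.
R4 ← R4 / (-107/134).
R1 ← R1 − 171/134·R4.
R2 ← R2 − 53/134·R4.
R3 ← R3 + 19/134·R4.
R6 ← R6 − 561/67·R4.
Swap R5 and R6.
R5 ← R5 / (10666/107).
R1 ← R1 − 1629/107·R5.
R2 ← R2 − 381/107·R5.
R3 ← R3 + 181/107·R5.
R4 ← R4 + 1361/107·R5.
Row 6 reduces to 0 = 1/2, a contradiction. The system is inconsistent.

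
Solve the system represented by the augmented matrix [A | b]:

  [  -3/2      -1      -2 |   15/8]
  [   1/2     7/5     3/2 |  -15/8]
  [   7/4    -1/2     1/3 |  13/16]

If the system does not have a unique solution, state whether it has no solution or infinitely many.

x_1 = 3/4, x_2 = 0, x_3 = -3/2

Row-reduce the augmented matrix:
R1 ← R1 / (-3/2).
R2 ← R2 − 1/2·R1.
R3 ← R3 − 7/4·R1.
R2 ← R2 / (16/15).
R1 ← R1 − 2/3·R2.
R3 ← R3 + 5/3·R2.
R3 ← R3 / (-67/96).
R1 ← R1 − 13/16·R3.
R2 ← R2 − 25/32·R3.
Reading off the reduced rows gives x_1 = 3/4, x_2 = 0, x_3 = -3/2.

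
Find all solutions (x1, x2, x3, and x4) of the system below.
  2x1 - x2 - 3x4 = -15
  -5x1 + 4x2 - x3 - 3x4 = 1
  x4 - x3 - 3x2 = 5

Row-reduce:
R1 ← R1 / (2).
R2 ← R2 + 5·R1.
R2 ← R2 / (3/2).
R1 ← R1 + 1/2·R2.
R3 ← R3 + 3·R2.
R3 ← R3 / (-3).
R1 ← R1 + 1/3·R3.
R2 ← R2 + 2/3·R3.
Rank is 3 with 4 unknowns, leaving x4 free.

infinitely many solutions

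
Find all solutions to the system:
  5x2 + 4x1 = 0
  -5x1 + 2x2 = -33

x1 = 5, x2 = -4

Row-reduce the augmented matrix:
R1 ← R1 / (4).
R2 ← R2 + 5·R1.
R2 ← R2 / (33/4).
R1 ← R1 − 5/4·R2.
Reading off the reduced rows gives x1 = 5, x2 = -4.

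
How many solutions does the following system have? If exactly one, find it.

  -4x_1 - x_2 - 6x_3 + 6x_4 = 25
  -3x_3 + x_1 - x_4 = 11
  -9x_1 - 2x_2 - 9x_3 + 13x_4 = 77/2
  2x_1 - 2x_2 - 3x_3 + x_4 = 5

no solution

Row-reduce:
R1 ← R1 / (-4).
R2 ← R2 − 1·R1.
R3 ← R3 + 9·R1.
R4 ← R4 − 2·R1.
R2 ← R2 / (-1/4).
R1 ← R1 − 1/4·R2.
R3 ← R3 − 1/4·R2.
R4 ← R4 + 5/2·R2.
Swap R3 and R4.
R3 ← R3 / (39).
R1 ← R1 + 3·R3.
R2 ← R2 − 18·R3.
Row 4 reduces to 0 = -1/2, a contradiction. The system is inconsistent.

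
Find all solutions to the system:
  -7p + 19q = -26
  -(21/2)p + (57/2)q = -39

Row-reduce:
R1 ← R1 / (-7).
R2 ← R2 + 21/2·R1.
Rank is 1 with 2 unknowns, leaving q free.

infinitely many solutions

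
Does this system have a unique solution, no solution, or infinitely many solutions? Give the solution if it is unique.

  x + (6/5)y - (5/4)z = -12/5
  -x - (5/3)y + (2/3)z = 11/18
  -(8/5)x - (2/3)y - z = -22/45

Row-reduce the augmented matrix:
R2 ← R2 + 1·R1.
R3 ← R3 + 8/5·R1.
R2 ← R2 / (-7/15).
R1 ← R1 − 6/5·R2.
R3 ← R3 − 94/75·R2.
R3 ← R3 / (-137/30).
R1 ← R1 + 11/4·R3.
R2 ← R2 − 5/4·R3.
Reading off the reduced rows gives x = -3/2, y = 4/3, z = 2.

x = -3/2, y = 4/3, z = 2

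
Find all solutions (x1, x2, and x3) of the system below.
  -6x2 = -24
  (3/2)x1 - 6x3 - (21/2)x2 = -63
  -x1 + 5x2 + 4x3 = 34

Row-reduce:
Swap R1 and R2.
R1 ← R1 / (3/2).
R3 ← R3 + 1·R1.
R2 ← R2 / (-6).
R1 ← R1 + 7·R2.
R3 ← R3 + 2·R2.
Rank is 2 with 3 unknowns, leaving x3 free.

infinitely many solutions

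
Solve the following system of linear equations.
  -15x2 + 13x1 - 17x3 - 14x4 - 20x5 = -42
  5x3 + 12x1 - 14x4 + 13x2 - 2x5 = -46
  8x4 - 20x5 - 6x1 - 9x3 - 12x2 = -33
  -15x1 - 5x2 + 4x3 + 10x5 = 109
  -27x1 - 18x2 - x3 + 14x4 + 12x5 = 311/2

no solution

Row-reduce:
R1 ← R1 / (13).
R2 ← R2 − 12·R1.
R3 ← R3 + 6·R1.
R4 ← R4 + 15·R1.
R5 ← R5 + 27·R1.
R2 ← R2 / (349/13).
R1 ← R1 + 15/13·R2.
R3 ← R3 + 246/13·R2.
R4 ← R4 + 290/13·R2.
R5 ← R5 + 639/13·R2.
R3 ← R3 / (-789/349).
R1 ← R1 + 146/349·R3.
R2 ← R2 − 269/349·R3.
R4 ← R4 − 551/349·R3.
R5 ← R5 − 551/349·R3.
R4 ← R4 / (-13022/789).
R1 ← R1 + 1000/789·R4.
R2 ← R2 − 178/789·R4.
R3 ← R3 + 272/789·R4.
R5 ← R5 + 13022/789·R4.
Row 5 reduces to 0 = 1/2, a contradiction. The system is inconsistent.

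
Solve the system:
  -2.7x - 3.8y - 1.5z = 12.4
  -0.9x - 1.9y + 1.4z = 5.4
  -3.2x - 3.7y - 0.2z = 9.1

Row-reduce the augmented matrix:
R1 ← R1 / (-27/10).
R2 ← R2 + 9/10·R1.
R3 ← R3 + 16/5·R1.
R2 ← R2 / (-19/30).
R1 ← R1 − 38/27·R2.
R3 ← R3 − 217/270·R2.
R3 ← R3 / (359/90).
R1 ← R1 − 43/9·R3.
R2 ← R2 + 3·R3.
Reading off the reduced rows gives x = 3, y = -5, z = -1.

x = 3, y = -5, z = -1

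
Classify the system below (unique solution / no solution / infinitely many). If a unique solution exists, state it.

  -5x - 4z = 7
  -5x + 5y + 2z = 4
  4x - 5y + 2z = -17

Row-reduce the augmented matrix:
R1 ← R1 / (-5).
R2 ← R2 + 5·R1.
R3 ← R3 − 4·R1.
R2 ← R2 / (5).
R3 ← R3 + 5·R2.
R3 ← R3 / (24/5).
R1 ← R1 − 4/5·R3.
R2 ← R2 − 6/5·R3.
Reading off the reduced rows gives x = 1, y = 3, z = -3.

x = 1, y = 3, z = -3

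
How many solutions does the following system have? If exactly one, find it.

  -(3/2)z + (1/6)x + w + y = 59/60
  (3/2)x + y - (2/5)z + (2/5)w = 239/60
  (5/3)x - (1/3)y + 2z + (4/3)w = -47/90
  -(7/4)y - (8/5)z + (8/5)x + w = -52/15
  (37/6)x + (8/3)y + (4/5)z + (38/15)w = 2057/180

Row-reduce the augmented matrix:
R1 ← R1 / (1/6).
R2 ← R2 − 3/2·R1.
R3 ← R3 − 5/3·R1.
R4 ← R4 − 8/5·R1.
R5 ← R5 − 37/6·R1.
R2 ← R2 / (-8).
R1 ← R1 − 6·R2.
R3 ← R3 + 31/3·R2.
R4 ← R4 + 227/20·R2.
R5 ← R5 + 103/3·R2.
R3 ← R3 / (19/240).
R1 ← R1 − 33/40·R3.
R2 ← R2 + 131/80·R3.
R4 ← R4 + 9257/1600·R3.
R5 ← R5 − 19/240·R3.
R4 ← R4 / (17294/95).
R1 ← R1 + 492/19·R4.
R2 ← R2 − 980/19·R4.
R3 ← R3 − 586/19·R4.
R5 reduces to 0 = 0, so the extra equation is consistent.
Reading off the reduced rows gives x = 3/2, y = 12/5, z = 0, w = -5/3.

x = 3/2, y = 12/5, z = 0, w = -5/3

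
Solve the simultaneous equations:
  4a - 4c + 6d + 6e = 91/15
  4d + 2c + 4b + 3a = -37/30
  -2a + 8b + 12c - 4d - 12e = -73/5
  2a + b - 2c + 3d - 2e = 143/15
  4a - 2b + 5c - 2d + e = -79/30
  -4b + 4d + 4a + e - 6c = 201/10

Row-reduce the augmented matrix:
R1 ← R1 / (4).
R2 ← R2 − 3·R1.
R3 ← R3 + 2·R1.
R4 ← R4 − 2·R1.
R5 ← R5 − 4·R1.
R6 ← R6 − 4·R1.
R2 ← R2 / (4).
R3 ← R3 − 8·R2.
R4 ← R4 − 1·R2.
R5 ← R5 + 2·R2.
R6 ← R6 + 4·R2.
Swap R3 and R4.
R3 ← R3 / (-5/4).
R1 ← R1 + 1·R3.
R2 ← R2 − 5/4·R3.
R5 ← R5 − 23/2·R3.
R6 ← R6 − 3·R3.
Swap R4 and R5.
R4 ← R4 / (-71/10).
R1 ← R1 − 7/5·R4.
R3 ← R3 + 1/10·R4.
R6 ← R6 + 11/5·R4.
Swap R5 and R6.
R5 ← R5 / (-391/71).
R1 ← R1 + 274/71·R5.
R2 ← R2 + 5·R5.
R3 ← R3 − 263/71·R5.
R4 ← R4 − 429/71·R5.
R6 reduces to 0 = 0, so the extra equation is consistent.
Reading off the reduced rows gives a = 3/2, b = -1, c = -5/3, d = 2/5, e = -3/2.

a = 3/2, b = -1, c = -5/3, d = 2/5, e = -3/2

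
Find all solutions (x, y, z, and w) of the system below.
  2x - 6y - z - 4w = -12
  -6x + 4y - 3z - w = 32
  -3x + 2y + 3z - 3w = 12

infinitely many solutions

Row-reduce:
R1 ← R1 / (2).
R2 ← R2 + 6·R1.
R3 ← R3 + 3·R1.
R2 ← R2 / (-14).
R1 ← R1 + 3·R2.
R3 ← R3 + 7·R2.
R3 ← R3 / (9/2).
R1 ← R1 − 11/14·R3.
R2 ← R2 − 3/7·R3.
Rank is 3 with 4 unknowns, leaving w free.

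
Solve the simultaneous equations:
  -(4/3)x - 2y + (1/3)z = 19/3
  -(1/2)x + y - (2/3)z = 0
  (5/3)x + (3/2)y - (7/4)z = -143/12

x = -4, y = 0, z = 3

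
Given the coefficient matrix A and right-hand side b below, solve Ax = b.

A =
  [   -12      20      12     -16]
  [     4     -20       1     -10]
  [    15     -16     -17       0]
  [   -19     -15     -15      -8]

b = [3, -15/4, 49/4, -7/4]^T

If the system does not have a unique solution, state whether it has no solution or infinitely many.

Row-reduce the augmented matrix:
R1 ← R1 / (-12).
R2 ← R2 − 4·R1.
R3 ← R3 − 15·R1.
R4 ← R4 + 19·R1.
R2 ← R2 / (-40/3).
R1 ← R1 + 5/3·R2.
R3 ← R3 − 9·R2.
R4 ← R4 + 140/3·R2.
R3 ← R3 / (11/8).
R1 ← R1 + 13/8·R3.
R2 ← R2 + 3/8·R3.
R4 ← R4 + 103/2·R3.
R4 ← R4 / (-58616/55).
R1 ← R1 + 1794/55·R4.
R2 ← R2 + 392/55·R4.
R3 ← R3 + 1214/55·R4.
Reading off the reduced rows gives x_1 = 1/2, x_2 = 1/2, x_3 = -3/4, x_4 = -1/2.

x_1 = 1/2, x_2 = 1/2, x_3 = -3/4, x_4 = -1/2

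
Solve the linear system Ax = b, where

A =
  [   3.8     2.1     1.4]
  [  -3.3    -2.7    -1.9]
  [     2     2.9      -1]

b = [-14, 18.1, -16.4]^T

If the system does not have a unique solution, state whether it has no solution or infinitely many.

Row-reduce the augmented matrix:
R1 ← R1 / (19/5).
R2 ← R2 + 33/10·R1.
R3 ← R3 − 2·R1.
R2 ← R2 / (-333/380).
R1 ← R1 − 21/38·R2.
R3 ← R3 − 341/190·R2.
R3 ← R3 / (-1045/333).
R1 ← R1 + 7/111·R3.
R2 ← R2 − 260/333·R3.
Reading off the reduced rows gives x_1 = 0, x_2 = -6, x_3 = -1.

x_1 = 0, x_2 = -6, x_3 = -1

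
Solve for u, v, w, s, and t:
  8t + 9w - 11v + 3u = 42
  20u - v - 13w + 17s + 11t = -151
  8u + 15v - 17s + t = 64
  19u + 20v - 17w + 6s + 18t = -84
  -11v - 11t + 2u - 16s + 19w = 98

Row-reduce the augmented matrix:
R1 ← R1 / (3).
R2 ← R2 − 20·R1.
R3 ← R3 − 8·R1.
R4 ← R4 − 19·R1.
R5 ← R5 − 2·R1.
R2 ← R2 / (217/3).
R1 ← R1 + 11/3·R2.
R3 ← R3 − 133/3·R2.
R4 ← R4 − 269/3·R2.
R5 ← R5 + 11/3·R2.
R3 ← R3 / (643/31).
R1 ← R1 + 152/217·R3.
R2 ← R2 + 219/217·R3.
R4 ← R4 − 3579/217·R3.
R5 ← R5 − 2018/217·R3.
R4 ← R4 / (30287/4501).
R1 ← R1 + 289/4501·R4.
R2 ← R2 + 4947/4501·R4.
R3 ← R3 + 850/643·R4.
R5 ← R5 + 12805/4501·R4.
R5 ← R5 / (-439369/30287).
R1 ← R1 − 25948/30287·R5.
R2 ← R2 − 66472/30287·R5.
R3 ← R3 − 99516/30287·R5.
R4 ← R4 − 69081/30287·R5.
Reading off the reduced rows gives u = -3, v = 0, w = 3, s = -5, t = 3.

u = -3, v = 0, w = 3, s = -5, t = 3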